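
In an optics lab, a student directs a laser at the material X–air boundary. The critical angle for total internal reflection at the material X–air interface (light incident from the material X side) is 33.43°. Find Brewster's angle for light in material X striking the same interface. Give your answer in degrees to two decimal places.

θ_B ≈ 28.85°

n₂/n₁ = sin θ_c = sin 33.43° = 0.5509.
tan θ_B equals the same ratio, so θ_B = arctan(0.5509) = 28.85°.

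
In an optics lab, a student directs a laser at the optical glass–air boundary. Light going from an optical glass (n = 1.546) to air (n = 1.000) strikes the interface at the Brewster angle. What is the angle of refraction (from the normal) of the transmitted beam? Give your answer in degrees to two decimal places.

θ_t ≈ 57.10°

θ_B = arctan(n₂/n₁) = arctan(1.000/1.546) = 32.90°.
Since θ_B + θ_t = 90° at Brewster incidence, θ_t = 90° − 32.90° = 57.10°.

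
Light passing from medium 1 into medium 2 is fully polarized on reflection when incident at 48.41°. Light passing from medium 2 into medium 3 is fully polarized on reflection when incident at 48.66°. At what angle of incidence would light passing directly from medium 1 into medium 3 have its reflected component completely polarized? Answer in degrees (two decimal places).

θ_B ≈ 52.02°

Each Brewster angle gives a ratio: n₂/n₁ = tan 48.41° = 1.1267, n₃/n₂ = tan 48.66° = 1.1367.
So n₃/n₁ = (n₂/n₁)(n₃/n₂) = 1.1267 × 1.1367 = 1.2807.
θ_B(1→3) = arctan(1.2807) = 52.02°.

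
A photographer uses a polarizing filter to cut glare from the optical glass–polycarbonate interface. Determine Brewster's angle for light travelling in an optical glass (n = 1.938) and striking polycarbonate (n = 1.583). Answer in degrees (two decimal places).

θ_B ≈ 39.24°

Brewster's condition: tan θ_B = n₂/n₁ = 1.583/1.938 = 0.8168.
So θ_B = arctan 0.8168 = 39.24°.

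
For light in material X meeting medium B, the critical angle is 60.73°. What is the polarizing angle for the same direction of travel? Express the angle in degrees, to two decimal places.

n₂/n₁ = sin θ_c = sin 60.73° = 0.8723.
tan θ_B equals the same ratio, so θ_B = arctan(0.8723) = 41.10°.

θ_B ≈ 41.10°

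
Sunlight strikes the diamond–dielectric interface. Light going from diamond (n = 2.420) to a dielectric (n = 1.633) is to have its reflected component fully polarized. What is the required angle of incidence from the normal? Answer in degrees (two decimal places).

tan θ_B = n₂/n₁ = 1.633/2.420 = 0.6748.
θ_B = arctan(0.6748) = 34.01°.

θ_B ≈ 34.01°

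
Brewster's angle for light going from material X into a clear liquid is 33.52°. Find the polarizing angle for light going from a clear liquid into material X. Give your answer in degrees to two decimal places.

θ_B' ≈ 56.48°

Reversing the direction swaps n₁ and n₂, so tan θ_B' = 1/tan θ_B and θ_B' = 90° − θ_B.
Hence θ_B' = 90° − 33.52° = 56.48°.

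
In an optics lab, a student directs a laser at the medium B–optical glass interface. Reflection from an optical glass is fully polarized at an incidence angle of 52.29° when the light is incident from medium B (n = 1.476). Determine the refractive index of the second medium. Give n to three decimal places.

n ≈ 1.909

Brewster's law: tan θ_B = n₂/n₁ (light incident in medium B, refracted into an optical glass).
n₂ = n₁ tan θ_B = 1.476 × tan 52.29° = 1.909.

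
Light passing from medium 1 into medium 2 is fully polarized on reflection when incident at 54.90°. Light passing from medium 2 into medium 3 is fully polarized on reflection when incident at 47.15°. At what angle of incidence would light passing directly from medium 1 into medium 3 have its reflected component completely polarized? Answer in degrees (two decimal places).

θ_B ≈ 56.90°

tan θ_B(1→2) = n₂/n₁ = tan 54.90° = 1.4229.
tan θ_B(2→3) = n₃/n₂ = tan 47.15° = 1.0780.
n₃/n₁ = 1.5339. Then tan θ_B(1→3) = n₃/n₁, so θ_B(1→3) = arctan(1.5339) = 56.90°.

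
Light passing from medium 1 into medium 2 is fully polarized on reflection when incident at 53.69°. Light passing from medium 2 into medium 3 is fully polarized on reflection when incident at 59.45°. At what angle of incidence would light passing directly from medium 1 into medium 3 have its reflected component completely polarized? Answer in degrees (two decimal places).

n₂/n₁ = tan 53.69° = 1.3608 and n₃/n₂ = tan 59.45° = 1.6943.
Multiplying, n₃/n₁ = 1.3608 × 1.6943 = 2.3056, and θ_B(1→3) = arctan 2.3056 = 66.55°.

θ_B ≈ 66.55°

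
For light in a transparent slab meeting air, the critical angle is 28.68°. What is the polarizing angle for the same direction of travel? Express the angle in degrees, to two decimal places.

θ_B ≈ 25.64°

n₂/n₁ = sin θ_c = sin 28.68° = 0.4799.
tan θ_B equals the same ratio, so θ_B = arctan(0.4799) = 25.64°.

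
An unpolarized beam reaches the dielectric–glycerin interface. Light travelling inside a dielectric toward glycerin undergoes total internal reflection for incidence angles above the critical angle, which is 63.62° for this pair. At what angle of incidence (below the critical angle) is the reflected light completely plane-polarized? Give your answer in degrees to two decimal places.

θ_B ≈ 41.86°

At the critical angle sin θ_c = n₂/n₁, giving n₂/n₁ = sin 63.62° = 0.8959.
Then tan θ_B = n₂/n₁ = 0.8959, so θ_B = arctan 0.8959 = 41.86°.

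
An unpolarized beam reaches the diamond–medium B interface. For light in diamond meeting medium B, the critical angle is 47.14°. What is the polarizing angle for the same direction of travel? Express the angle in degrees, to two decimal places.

θ_B ≈ 36.24°

n₂/n₁ = sin θ_c = sin 47.14° = 0.7330.
tan θ_B equals the same ratio, so θ_B = arctan(0.7330) = 36.24°.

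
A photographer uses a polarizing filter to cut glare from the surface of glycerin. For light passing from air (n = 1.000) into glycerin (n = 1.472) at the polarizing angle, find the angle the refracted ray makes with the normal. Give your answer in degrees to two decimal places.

θ_t ≈ 34.19°

θ_B = arctan(n₂/n₁) = arctan(1.472/1.000) = 55.81°.
The refracted ray is perpendicular to the reflected ray, so θ_t = 90° − θ_B = 34.19°.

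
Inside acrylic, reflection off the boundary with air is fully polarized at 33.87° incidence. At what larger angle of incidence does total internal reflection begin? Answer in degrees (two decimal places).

tan θ_B = n₂/n₁ = tan 33.87° = 0.6712.
Total internal reflection: sin θ_c = n₂/n₁ = 0.6712.
θ_c = arcsin(0.6712) = 42.16°.

θ_c ≈ 42.16°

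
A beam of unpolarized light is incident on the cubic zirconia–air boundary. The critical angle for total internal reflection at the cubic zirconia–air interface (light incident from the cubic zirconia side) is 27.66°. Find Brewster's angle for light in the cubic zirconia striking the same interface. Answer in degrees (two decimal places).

n₂/n₁ = sin θ_c = sin 27.66° = 0.4642.
tan θ_B equals the same ratio, so θ_B = arctan(0.4642) = 24.90°.

θ_B ≈ 24.90°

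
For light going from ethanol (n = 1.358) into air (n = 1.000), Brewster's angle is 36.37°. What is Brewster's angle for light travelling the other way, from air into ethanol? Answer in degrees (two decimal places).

Reversing the direction swaps n₁ and n₂, so tan θ_B' = 1/tan θ_B and θ_B' = 90° − θ_B.
Hence θ_B' = 90° − 36.37° = 53.63°.

θ_B' ≈ 53.63°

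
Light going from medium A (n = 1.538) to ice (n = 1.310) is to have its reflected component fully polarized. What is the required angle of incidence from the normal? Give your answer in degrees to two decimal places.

At Brewster's angle the reflected and refracted rays are perpendicular, which with Snell's law gives tan θ_B = n₂/n₁.
Brewster's condition: tan θ_B = n₂/n₁ = 1.310/1.538 = 0.8518.
So θ_B = arctan 0.8518 = 40.42°.

θ_B ≈ 40.42°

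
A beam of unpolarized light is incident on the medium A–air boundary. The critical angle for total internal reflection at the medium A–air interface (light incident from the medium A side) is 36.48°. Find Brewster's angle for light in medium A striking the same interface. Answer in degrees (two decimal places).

sin θ_c = n₂/n₁, so n₂/n₁ = sin 36.48° = 0.5945.
Brewster: tan θ_B = n₂/n₁ = 0.5945.
θ_B = arctan(0.5945) = 30.73°.

θ_B ≈ 30.73°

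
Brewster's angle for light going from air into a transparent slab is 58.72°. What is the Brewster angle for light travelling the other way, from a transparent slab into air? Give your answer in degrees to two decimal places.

The two Brewster angles are complementary: θ_B' = 90° − θ_B = 90° − 58.72° = 31.28°.

θ_B' ≈ 31.28°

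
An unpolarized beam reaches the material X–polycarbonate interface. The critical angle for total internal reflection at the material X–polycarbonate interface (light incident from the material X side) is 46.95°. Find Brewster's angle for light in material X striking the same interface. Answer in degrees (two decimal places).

θ_B ≈ 36.16°

n₂/n₁ = sin θ_c = sin 46.95° = 0.7308.
tan θ_B equals the same ratio, so θ_B = arctan(0.7308) = 36.16°.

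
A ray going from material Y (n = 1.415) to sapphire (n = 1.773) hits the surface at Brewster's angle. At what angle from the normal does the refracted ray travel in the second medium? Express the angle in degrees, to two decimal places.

θ_t ≈ 38.59°

θ_B = arctan(n₂/n₁) = arctan(1.773/1.415) = 51.41°.
The refracted ray is perpendicular to the reflected ray, so θ_t = 90° − θ_B = 38.59°.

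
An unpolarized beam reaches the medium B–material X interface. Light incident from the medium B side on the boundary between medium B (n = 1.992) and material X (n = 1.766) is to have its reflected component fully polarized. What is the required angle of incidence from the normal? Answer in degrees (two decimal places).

Brewster's condition: tan θ_B = n₂/n₁ = 1.766/1.992 = 0.8865. Taking the arctangent, θ_B = 41.56°.

θ_B ≈ 41.56°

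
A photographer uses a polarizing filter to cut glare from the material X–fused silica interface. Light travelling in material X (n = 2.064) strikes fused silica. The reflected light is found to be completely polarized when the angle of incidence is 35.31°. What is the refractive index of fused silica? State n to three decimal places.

n ≈ 1.462

Full polarization of the reflected beam means tan θ_B = n₂/n₁, where n₁ is the incident medium (material X).
n₂ = n₁ tan θ_B = 2.064 × tan 35.31° = 1.462.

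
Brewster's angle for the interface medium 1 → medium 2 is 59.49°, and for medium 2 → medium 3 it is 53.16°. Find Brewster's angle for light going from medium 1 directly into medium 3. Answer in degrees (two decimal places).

n₂/n₁ = tan 59.49° = 1.6970 and n₃/n₂ = tan 53.16° = 1.3348.
Multiplying, n₃/n₁ = 1.6970 × 1.3348 = 2.2651, and θ_B(1→3) = arctan 2.2651 = 66.18°.

θ_B ≈ 66.18°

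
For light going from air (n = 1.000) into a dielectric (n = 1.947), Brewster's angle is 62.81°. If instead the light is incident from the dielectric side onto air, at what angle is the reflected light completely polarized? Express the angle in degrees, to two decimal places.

θ_B' ≈ 27.19°

The two Brewster angles are complementary: θ_B' = 90° − θ_B = 90° − 62.81° = 27.19°.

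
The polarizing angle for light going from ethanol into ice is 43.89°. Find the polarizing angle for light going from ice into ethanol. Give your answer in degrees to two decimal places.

Reversing the direction swaps n₁ and n₂, so tan θ_B' = 1/tan θ_B and θ_B' = 90° − θ_B.
Hence θ_B' = 90° − 43.89° = 46.11°.

θ_B' ≈ 46.11°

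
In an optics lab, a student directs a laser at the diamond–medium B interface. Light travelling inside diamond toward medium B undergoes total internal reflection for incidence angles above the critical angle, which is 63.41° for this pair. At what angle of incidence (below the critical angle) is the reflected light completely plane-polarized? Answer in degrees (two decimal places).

θ_B ≈ 41.80°

At the critical angle sin θ_c = n₂/n₁, giving n₂/n₁ = sin 63.41° = 0.8942.
Then tan θ_B = n₂/n₁ = 0.8942, so θ_B = arctan 0.8942 = 41.80°.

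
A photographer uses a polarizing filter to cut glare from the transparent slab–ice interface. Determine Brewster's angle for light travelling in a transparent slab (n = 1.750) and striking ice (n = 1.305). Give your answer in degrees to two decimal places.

θ_B ≈ 36.71°

At Brewster's angle the reflected and refracted rays are perpendicular, which with Snell's law gives tan θ_B = n₂/n₁.
Brewster's condition: tan θ_B = n₂/n₁ = 1.305/1.750 = 0.7457.
So θ_B = arctan 0.7457 = 36.71°.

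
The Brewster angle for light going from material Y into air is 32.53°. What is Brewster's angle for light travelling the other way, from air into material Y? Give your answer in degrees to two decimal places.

tan θ_B' = n₁/n₂ = 1/tan θ_B, so θ_B' = 90° − θ_B.
θ_B' = 90° − 32.53° = 57.47°.

θ_B' ≈ 57.47°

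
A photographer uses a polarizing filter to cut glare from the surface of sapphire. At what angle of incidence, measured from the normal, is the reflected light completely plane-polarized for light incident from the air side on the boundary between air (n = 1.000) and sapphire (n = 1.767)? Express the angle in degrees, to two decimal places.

tan θ_B = n₂/n₁ = 1.767/1.000 = 1.7670.
So θ_B = arctan 1.7670 = 60.49°.

θ_B ≈ 60.49°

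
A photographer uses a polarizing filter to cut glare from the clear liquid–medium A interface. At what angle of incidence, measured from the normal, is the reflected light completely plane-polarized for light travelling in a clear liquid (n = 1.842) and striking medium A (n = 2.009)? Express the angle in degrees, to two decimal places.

θ_B ≈ 47.48°

Brewster's condition: tan θ_B = n₂/n₁ = 2.009/1.842 = 1.0907. Taking the arctangent, θ_B = 47.48°.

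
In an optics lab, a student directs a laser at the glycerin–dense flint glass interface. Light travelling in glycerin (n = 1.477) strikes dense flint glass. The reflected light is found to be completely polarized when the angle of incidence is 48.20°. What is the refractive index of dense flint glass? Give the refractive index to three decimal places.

n ≈ 1.652

At the polarizing angle, tan θ_B = n₂/n₁ with n₁ on the incident side (glycerin) and n₂ on the transmitted side (dense flint glass).
n₂ = n₁ tan θ_B = 1.477 × tan 48.20° = 1.652.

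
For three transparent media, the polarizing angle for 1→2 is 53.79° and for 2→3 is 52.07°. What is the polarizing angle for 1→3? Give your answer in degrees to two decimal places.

θ_B ≈ 60.29°

n₂/n₁ = tan 53.79° = 1.3658 and n₃/n₂ = tan 52.07° = 1.2832.
So n₃/n₁ = (n₂/n₁)(n₃/n₂) = 1.3658 × 1.2832 = 1.7526.
θ_B(1→3) = arctan(1.7526) = 60.29°.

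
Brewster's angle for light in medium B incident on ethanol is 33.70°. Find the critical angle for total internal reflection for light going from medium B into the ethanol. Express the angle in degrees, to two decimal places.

θ_c ≈ 41.83°

From Brewster, n₂/n₁ = tan θ_B = tan 33.70° = 0.6669.
Then sin θ_c = n₂/n₁ = 0.6669, so θ_c = arcsin 0.6669 = 41.83°.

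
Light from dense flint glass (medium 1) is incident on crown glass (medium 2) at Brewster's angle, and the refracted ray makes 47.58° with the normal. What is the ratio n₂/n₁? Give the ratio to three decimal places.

θ_B + θ_t = 90°, so θ_B = 90° − 47.58° = 42.42°.
Then n₂/n₁ = tan θ_B = tan 42.42° = 0.914.

n₂/n₁ ≈ 0.914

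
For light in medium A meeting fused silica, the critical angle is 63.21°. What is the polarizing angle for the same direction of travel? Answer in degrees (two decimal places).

n₂/n₁ = sin θ_c = sin 63.21° = 0.8927.
tan θ_B equals the same ratio, so θ_B = arctan(0.8927) = 41.75°.

θ_B ≈ 41.75°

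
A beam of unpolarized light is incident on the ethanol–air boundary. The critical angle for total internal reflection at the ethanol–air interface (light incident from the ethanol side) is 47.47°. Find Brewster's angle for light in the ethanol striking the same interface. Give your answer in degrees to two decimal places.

At the critical angle sin θ_c = n₂/n₁, giving n₂/n₁ = sin 47.47° = 0.7369.
Then tan θ_B = n₂/n₁ = 0.7369, so θ_B = arctan 0.7369 = 36.39°.

θ_B ≈ 36.39°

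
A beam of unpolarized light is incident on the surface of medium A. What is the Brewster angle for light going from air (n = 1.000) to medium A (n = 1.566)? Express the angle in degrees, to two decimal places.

θ_B ≈ 57.44°

The reflected p-component vanishes when tan θ_B = n₂/n₁.
tan θ_B = n₂/n₁ = 1.566/1.000 = 1.5660.
θ_B = arctan(1.5660) = 57.44°.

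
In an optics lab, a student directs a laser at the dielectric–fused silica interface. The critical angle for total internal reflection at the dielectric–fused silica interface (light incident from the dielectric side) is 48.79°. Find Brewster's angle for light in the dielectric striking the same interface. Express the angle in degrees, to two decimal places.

At the critical angle sin θ_c = n₂/n₁, giving n₂/n₁ = sin 48.79° = 0.7523.
Then tan θ_B = n₂/n₁ = 0.7523, so θ_B = arctan 0.7523 = 36.95°.

θ_B ≈ 36.95°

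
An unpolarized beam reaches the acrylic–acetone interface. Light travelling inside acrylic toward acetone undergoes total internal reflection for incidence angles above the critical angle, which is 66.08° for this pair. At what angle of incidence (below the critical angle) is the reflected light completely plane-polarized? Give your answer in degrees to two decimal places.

θ_B ≈ 42.43°

n₂/n₁ = sin θ_c = sin 66.08° = 0.9141.
tan θ_B equals the same ratio, so θ_B = arctan(0.9141) = 42.43°.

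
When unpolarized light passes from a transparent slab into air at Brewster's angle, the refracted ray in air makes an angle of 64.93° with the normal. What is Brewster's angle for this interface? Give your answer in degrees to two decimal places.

θ_B ≈ 25.07°

Since the reflected and refracted rays are at right angles at the polarizing angle, θ_B + θ_t = 90°.
θ_B = 90° − 64.93° = 25.07°.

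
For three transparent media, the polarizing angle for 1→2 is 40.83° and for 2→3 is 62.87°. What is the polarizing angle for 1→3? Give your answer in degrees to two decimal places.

n₂/n₁ = tan 40.83° = 0.8641 and n₃/n₂ = tan 62.87° = 1.9517.
So n₃/n₁ = (n₂/n₁)(n₃/n₂) = 0.8641 × 1.9517 = 1.6864.
θ_B(1→3) = arctan(1.6864) = 59.33°.

θ_B ≈ 59.33°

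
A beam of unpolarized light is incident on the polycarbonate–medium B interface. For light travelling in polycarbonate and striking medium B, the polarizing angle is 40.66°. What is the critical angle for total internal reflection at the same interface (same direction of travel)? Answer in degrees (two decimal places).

n₂/n₁ = tan 40.66° = 0.8589; the critical angle satisfies sin θ_c = n₂/n₁.
θ_c = arcsin(0.8589) = 59.20°.

θ_c ≈ 59.20°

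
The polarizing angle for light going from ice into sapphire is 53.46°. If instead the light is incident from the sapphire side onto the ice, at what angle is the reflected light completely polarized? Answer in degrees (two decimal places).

θ_B' ≈ 36.54°

Reversing the direction swaps n₁ and n₂, so tan θ_B' = 1/tan θ_B and θ_B' = 90° − θ_B.
Hence θ_B' = 90° − 53.46° = 36.54°.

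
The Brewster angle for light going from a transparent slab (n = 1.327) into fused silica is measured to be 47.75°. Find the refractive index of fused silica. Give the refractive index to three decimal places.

Full polarization of the reflected beam means tan θ_B = n₂/n₁, where n₁ is the incident medium (a transparent slab).
n₂ = n₁ tan θ_B = 1.327 × tan 47.75° = 1.461.

n ≈ 1.461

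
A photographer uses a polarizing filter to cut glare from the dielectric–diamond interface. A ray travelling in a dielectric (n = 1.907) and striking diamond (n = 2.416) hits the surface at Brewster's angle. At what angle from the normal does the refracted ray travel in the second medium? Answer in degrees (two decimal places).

θ_B = arctan(n₂/n₁) = arctan(2.416/1.907) = 51.72°.
Since θ_B + θ_t = 90° at Brewster incidence, θ_t = 90° − 51.72° = 38.28°.

θ_t ≈ 38.28°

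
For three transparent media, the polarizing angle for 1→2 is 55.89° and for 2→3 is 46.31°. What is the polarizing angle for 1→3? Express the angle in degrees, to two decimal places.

θ_B ≈ 57.10°

n₂/n₁ = tan 55.89° = 1.4764 and n₃/n₂ = tan 46.31° = 1.0468.
So n₃/n₁ = (n₂/n₁)(n₃/n₂) = 1.4764 × 1.0468 = 1.5455.
θ_B(1→3) = arctan(1.5455) = 57.10°.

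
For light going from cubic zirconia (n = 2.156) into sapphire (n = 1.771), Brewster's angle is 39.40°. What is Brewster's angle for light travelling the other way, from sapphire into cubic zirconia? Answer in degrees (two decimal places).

The two Brewster angles are complementary: θ_B' = 90° − θ_B = 90° − 39.40° = 50.60°.

θ_B' ≈ 50.60°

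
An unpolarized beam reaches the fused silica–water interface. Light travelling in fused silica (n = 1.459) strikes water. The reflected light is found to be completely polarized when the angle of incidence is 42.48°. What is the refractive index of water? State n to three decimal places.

n ≈ 1.336

Full polarization of the reflected beam means tan θ_B = n₂/n₁, where n₁ is the incident medium (fused silica).
n₂ = n₁ tan θ_B = 1.459 × tan 42.48° = 1.336.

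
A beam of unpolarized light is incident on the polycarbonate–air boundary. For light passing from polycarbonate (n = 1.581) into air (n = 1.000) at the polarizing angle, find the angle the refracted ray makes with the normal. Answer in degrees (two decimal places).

tan θ_B = n₂/n₁ = 1.000/1.581 = 0.6325, so θ_B = 32.31°.
Since θ_B + θ_t = 90° at Brewster incidence, θ_t = 90° − 32.31° = 57.69°.

θ_t ≈ 57.69°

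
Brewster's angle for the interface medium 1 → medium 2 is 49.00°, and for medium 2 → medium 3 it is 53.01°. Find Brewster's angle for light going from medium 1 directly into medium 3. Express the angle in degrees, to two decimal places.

Each Brewster angle gives a ratio: n₂/n₁ = tan 49.00° = 1.1504, n₃/n₂ = tan 53.01° = 1.3275.
So n₃/n₁ = (n₂/n₁)(n₃/n₂) = 1.1504 × 1.3275 = 1.5271.
θ_B(1→3) = arctan(1.5271) = 56.78°.

θ_B ≈ 56.78°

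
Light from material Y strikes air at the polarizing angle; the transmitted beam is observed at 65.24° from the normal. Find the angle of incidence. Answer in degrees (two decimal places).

At Brewster's angle the reflected and refracted rays are perpendicular, so θ_B + θ_t = 90°.
θ_B = 90° − 65.24° = 24.76°.

θ_B ≈ 24.76°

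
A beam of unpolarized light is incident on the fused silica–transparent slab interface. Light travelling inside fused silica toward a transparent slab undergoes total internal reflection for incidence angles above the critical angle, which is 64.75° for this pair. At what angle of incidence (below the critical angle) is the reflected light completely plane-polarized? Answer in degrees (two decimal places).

θ_B ≈ 42.13°

At the critical angle sin θ_c = n₂/n₁, giving n₂/n₁ = sin 64.75° = 0.9045.
Then tan θ_B = n₂/n₁ = 0.9045, so θ_B = arctan 0.9045 = 42.13°.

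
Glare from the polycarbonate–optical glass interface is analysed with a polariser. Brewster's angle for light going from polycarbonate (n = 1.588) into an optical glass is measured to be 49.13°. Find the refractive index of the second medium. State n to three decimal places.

Brewster's law: tan θ_B = n₂/n₁ (light incident in polycarbonate, refracted into an optical glass).
n₂ = n₁ tan θ_B = 1.588 × tan 49.13° = 1.835.

n ≈ 1.835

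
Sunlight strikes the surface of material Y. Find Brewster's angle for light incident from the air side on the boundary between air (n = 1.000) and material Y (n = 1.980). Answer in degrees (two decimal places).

θ_B ≈ 63.20°

The reflected p-component vanishes when tan θ_B = n₂/n₁.
tan θ_B = n₂/n₁ = 1.980/1.000 = 1.9800.
θ_B = arctan(1.9800) = 63.20°.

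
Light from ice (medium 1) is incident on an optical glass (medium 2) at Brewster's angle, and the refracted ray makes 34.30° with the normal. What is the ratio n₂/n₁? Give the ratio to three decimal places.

n₂/n₁ ≈ 1.466

At Brewster incidence θ_B = 90° − θ_t = 90° − 34.30° = 55.70°.
tan θ_B = n₂/n₁, so n₂/n₁ = tan 55.70° = 1.466.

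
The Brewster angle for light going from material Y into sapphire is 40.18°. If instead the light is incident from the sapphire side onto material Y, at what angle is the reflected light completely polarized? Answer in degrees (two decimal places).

The two Brewster angles are complementary: θ_B' = 90° − θ_B = 90° − 40.18° = 49.82°.

θ_B' ≈ 49.82°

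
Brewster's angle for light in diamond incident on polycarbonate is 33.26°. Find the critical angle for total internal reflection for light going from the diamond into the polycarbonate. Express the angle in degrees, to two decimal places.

θ_c ≈ 40.99°

tan θ_B = n₂/n₁ = tan 33.26° = 0.6559.
Total internal reflection: sin θ_c = n₂/n₁ = 0.6559.
θ_c = arcsin(0.6559) = 40.99°.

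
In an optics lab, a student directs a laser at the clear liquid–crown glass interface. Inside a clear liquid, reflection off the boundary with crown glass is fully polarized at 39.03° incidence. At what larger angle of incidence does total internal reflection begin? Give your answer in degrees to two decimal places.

n₂/n₁ = tan 39.03° = 0.8107; the critical angle satisfies sin θ_c = n₂/n₁.
θ_c = arcsin(0.8107) = 54.16°.

θ_c ≈ 54.16°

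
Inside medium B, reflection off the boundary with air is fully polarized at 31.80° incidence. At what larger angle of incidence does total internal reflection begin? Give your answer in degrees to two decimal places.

tan θ_B = n₂/n₁ = tan 31.80° = 0.6200.
Total internal reflection: sin θ_c = n₂/n₁ = 0.6200.
θ_c = arcsin(0.6200) = 38.32°.

θ_c ≈ 38.32°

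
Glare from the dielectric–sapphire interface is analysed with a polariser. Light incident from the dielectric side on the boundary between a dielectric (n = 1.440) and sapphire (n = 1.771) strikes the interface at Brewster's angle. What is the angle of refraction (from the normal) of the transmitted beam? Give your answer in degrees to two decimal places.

First find Brewster's angle: tan θ_B = 1.771/1.440 = 1.2299, giving θ_B = 50.89°.
Since θ_B + θ_t = 90° at Brewster incidence, θ_t = 90° − 50.89° = 39.11°.

θ_t ≈ 39.11°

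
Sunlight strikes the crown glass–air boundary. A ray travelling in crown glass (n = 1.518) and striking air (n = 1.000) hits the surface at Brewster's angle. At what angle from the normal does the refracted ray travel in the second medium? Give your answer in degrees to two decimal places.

First find Brewster's angle: tan θ_B = 1.000/1.518 = 0.6588, giving θ_B = 33.38°.
At Brewster's angle the reflected and refracted rays are perpendicular, so θ_t = 90° − θ_B = 90° − 33.38° = 56.62°.

θ_t ≈ 56.62°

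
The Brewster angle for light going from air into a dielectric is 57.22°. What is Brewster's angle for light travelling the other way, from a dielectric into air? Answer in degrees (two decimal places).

The two Brewster angles are complementary: θ_B' = 90° − θ_B = 90° − 57.22° = 32.78°.

θ_B' ≈ 32.78°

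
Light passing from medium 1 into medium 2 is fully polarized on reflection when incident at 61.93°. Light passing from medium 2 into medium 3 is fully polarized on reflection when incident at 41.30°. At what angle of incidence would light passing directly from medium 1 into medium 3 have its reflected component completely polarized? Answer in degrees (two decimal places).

Each Brewster angle gives a ratio: n₂/n₁ = tan 61.93° = 1.8752, n₃/n₂ = tan 41.30° = 0.8785.
Multiplying, n₃/n₁ = 1.8752 × 0.8785 = 1.6474, and θ_B(1→3) = arctan 1.6474 = 58.74°.

θ_B ≈ 58.74°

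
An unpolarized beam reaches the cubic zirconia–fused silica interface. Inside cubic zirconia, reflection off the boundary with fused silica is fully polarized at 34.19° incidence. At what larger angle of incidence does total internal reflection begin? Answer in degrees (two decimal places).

From Brewster, n₂/n₁ = tan θ_B = tan 34.19° = 0.6793.
Then sin θ_c = n₂/n₁ = 0.6793, so θ_c = arcsin 0.6793 = 42.79°.

θ_c ≈ 42.79°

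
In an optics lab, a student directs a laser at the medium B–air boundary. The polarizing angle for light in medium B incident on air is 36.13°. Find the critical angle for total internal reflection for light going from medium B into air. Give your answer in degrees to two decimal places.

θ_c ≈ 46.89°

tan θ_B = n₂/n₁ = tan 36.13° = 0.7300.
Total internal reflection: sin θ_c = n₂/n₁ = 0.7300.
θ_c = arcsin(0.7300) = 46.89°.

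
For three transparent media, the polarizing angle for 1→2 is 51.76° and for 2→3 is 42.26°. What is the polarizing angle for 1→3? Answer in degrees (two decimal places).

θ_B ≈ 49.07°

Each Brewster angle gives a ratio: n₂/n₁ = tan 51.76° = 1.2689, n₃/n₂ = tan 42.26° = 0.9087.
So n₃/n₁ = (n₂/n₁)(n₃/n₂) = 1.2689 × 0.9087 = 1.1530.
θ_B(1→3) = arctan(1.1530) = 49.07°.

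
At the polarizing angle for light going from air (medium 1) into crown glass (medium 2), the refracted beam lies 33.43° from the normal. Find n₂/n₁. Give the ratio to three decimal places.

n₂/n₁ ≈ 1.515

θ_B + θ_t = 90°, so θ_B = 90° − 33.43° = 56.57°.
Then n₂/n₁ = tan θ_B = tan 56.57° = 1.515.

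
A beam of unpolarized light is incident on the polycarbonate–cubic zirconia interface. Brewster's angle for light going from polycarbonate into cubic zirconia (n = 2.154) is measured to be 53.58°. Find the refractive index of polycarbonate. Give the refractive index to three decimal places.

Brewster's law: tan θ_B = n₂/n₁ (light incident in polycarbonate, refracted into cubic zirconia).
n₁ = n₂ / tan θ_B = 2.154 / tan 53.58° = 1.589.

n ≈ 1.589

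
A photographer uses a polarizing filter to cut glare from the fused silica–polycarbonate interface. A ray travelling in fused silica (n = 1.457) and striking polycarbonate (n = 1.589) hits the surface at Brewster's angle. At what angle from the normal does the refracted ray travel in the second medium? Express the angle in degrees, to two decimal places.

θ_t ≈ 42.52°

tan θ_B = n₂/n₁ = 1.589/1.457 = 1.0906, so θ_B = 47.48°.
The refracted ray is perpendicular to the reflected ray, so θ_t = 90° − θ_B = 42.52°.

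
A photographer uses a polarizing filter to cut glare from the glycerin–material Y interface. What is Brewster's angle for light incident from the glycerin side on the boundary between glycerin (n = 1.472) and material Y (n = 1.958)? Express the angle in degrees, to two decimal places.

θ_B ≈ 53.06°

At Brewster's angle the reflected and refracted rays are perpendicular, which with Snell's law gives tan θ_B = n₂/n₁.
Here n₂/n₁ = 1.958/1.472 = 1.3302, and Brewster's law gives tan θ_B = n₂/n₁.
θ_B = arctan(1.3302) = 53.06°.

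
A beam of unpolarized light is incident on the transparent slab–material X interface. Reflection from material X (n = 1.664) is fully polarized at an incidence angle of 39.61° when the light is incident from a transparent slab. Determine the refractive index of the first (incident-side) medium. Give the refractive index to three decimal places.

Brewster's law: tan θ_B = n₂/n₁ (light incident in a transparent slab, refracted into material X).
n₁ = n₂ / tan θ_B = 1.664 / tan 39.61° = 2.011.

n ≈ 2.011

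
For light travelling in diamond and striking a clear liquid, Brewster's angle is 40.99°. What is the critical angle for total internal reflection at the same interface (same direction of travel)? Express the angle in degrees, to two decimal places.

θ_c ≈ 60.34°

n₂/n₁ = tan 40.99° = 0.8690; the critical angle satisfies sin θ_c = n₂/n₁.
θ_c = arcsin(0.8690) = 60.34°.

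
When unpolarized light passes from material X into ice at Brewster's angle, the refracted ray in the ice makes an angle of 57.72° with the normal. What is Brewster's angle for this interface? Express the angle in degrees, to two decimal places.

θ_B ≈ 32.28°

Brewster's condition makes the reflected and refracted beams perpendicular: θ_B + θ_t = 90°.
So θ_B = 90° − θ_t = 90° − 57.72° = 32.28°.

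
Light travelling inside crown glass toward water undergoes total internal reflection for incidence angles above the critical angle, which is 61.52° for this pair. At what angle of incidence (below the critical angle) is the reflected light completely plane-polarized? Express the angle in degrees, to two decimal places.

At the critical angle sin θ_c = n₂/n₁, giving n₂/n₁ = sin 61.52° = 0.8790.
Then tan θ_B = n₂/n₁ = 0.8790, so θ_B = arctan 0.8790 = 41.31°.

θ_B ≈ 41.31°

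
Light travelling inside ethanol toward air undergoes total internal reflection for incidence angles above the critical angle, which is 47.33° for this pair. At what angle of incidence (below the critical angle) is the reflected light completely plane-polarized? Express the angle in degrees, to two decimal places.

sin θ_c = n₂/n₁, so n₂/n₁ = sin 47.33° = 0.7353.
Brewster: tan θ_B = n₂/n₁ = 0.7353.
θ_B = arctan(0.7353) = 36.33°.

θ_B ≈ 36.33°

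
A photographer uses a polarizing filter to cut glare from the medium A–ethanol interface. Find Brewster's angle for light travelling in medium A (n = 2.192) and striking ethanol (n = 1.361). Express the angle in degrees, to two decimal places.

Here n₂/n₁ = 1.361/2.192 = 0.6209, and Brewster's law gives tan θ_B = n₂/n₁.
So θ_B = arctan 0.6209 = 31.84°.

θ_B ≈ 31.84°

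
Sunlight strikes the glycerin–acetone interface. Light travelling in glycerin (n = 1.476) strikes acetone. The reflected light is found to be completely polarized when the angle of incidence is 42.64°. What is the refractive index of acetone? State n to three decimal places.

n ≈ 1.359

Full polarization of the reflected beam means tan θ_B = n₂/n₁, where n₁ is the incident medium (glycerin).
n₂ = n₁ tan θ_B = 1.476 × tan 42.64° = 1.359.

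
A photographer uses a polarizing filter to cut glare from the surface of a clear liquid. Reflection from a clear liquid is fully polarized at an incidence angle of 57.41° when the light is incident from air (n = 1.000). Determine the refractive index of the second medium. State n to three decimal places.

Brewster's law: tan θ_B = n₂/n₁ (light incident in air, refracted into a clear liquid).
n₂ = n₁ tan θ_B = 1.000 × tan 57.41° = 1.564.

n ≈ 1.564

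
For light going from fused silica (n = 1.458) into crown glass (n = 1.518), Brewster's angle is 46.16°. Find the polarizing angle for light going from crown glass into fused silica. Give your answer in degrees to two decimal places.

Reversing the direction swaps n₁ and n₂, so tan θ_B' = 1/tan θ_B and θ_B' = 90° − θ_B.
Hence θ_B' = 90° − 46.16° = 43.84°.

θ_B' ≈ 43.84°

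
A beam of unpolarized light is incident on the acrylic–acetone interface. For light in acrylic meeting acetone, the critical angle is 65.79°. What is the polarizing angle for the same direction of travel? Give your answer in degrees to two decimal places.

θ_B ≈ 42.37°

At the critical angle sin θ_c = n₂/n₁, giving n₂/n₁ = sin 65.79° = 0.9120.
Then tan θ_B = n₂/n₁ = 0.9120, so θ_B = arctan 0.9120 = 42.37°.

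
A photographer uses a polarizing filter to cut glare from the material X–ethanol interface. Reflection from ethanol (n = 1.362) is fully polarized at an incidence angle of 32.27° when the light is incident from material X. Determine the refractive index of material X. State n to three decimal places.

At Brewster's angle, tan θ_B = n₂/n₁ with n₁ on the incident side (material X) and n₂ on the transmitted side (ethanol).
n₁ = n₂ / tan θ_B = 1.362 / tan 32.27° = 2.157.

n ≈ 2.157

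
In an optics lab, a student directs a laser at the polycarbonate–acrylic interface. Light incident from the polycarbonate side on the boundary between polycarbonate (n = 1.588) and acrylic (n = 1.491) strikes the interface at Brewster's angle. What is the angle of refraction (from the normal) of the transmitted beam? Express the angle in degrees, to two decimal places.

θ_t ≈ 46.80°

θ_B = arctan(n₂/n₁) = arctan(1.491/1.588) = 43.20°.
The refracted ray is perpendicular to the reflected ray, so θ_t = 90° − θ_B = 46.80°.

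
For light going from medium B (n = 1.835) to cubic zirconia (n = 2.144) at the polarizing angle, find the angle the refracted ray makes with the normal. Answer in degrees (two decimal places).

θ_B = arctan(n₂/n₁) = arctan(2.144/1.835) = 49.44°.
The refracted ray is perpendicular to the reflected ray, so θ_t = 90° − θ_B = 40.56°.

θ_t ≈ 40.56°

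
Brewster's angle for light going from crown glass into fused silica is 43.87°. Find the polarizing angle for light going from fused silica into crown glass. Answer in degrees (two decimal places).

θ_B' ≈ 46.13°

Reversing the direction swaps n₁ and n₂, so tan θ_B' = 1/tan θ_B and θ_B' = 90° − θ_B.
Hence θ_B' = 90° − 43.87° = 46.13°.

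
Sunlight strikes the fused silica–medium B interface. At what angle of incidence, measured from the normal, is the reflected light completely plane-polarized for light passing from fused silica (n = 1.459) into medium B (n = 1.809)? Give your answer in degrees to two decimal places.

θ_B ≈ 51.11°

tan θ_B = n₂/n₁ = 1.809/1.459 = 1.2399. Taking the arctangent, θ_B = 51.11°.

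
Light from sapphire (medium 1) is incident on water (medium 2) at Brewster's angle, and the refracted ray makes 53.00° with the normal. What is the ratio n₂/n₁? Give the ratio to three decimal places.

n₂/n₁ ≈ 0.754

θ_B + θ_t = 90°, so θ_B = 90° − 53.00° = 37.00°.
Then n₂/n₁ = tan θ_B = tan 37.00° = 0.754.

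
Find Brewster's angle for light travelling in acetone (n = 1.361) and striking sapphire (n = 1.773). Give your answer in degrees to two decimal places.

Brewster's condition: tan θ_B = n₂/n₁ = 1.773/1.361 = 1.3027.
So θ_B = arctan 1.3027 = 52.49°.

θ_B ≈ 52.49°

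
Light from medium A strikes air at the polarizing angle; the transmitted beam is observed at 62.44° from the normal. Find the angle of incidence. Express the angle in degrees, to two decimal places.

θ_B ≈ 27.56°

Since the reflected and refracted rays are at right angles at the polarizing angle, θ_B + θ_t = 90°.
So θ_B = 90° − θ_t = 90° − 62.44° = 27.56°.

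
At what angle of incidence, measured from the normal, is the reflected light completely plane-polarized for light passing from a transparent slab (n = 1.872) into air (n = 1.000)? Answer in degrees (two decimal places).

θ_B ≈ 28.11°

The reflected p-component vanishes when tan θ_B = n₂/n₁.
Brewster's condition: tan θ_B = n₂/n₁ = 1.000/1.872 = 0.5342.
So θ_B = arctan 0.5342 = 28.11°.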